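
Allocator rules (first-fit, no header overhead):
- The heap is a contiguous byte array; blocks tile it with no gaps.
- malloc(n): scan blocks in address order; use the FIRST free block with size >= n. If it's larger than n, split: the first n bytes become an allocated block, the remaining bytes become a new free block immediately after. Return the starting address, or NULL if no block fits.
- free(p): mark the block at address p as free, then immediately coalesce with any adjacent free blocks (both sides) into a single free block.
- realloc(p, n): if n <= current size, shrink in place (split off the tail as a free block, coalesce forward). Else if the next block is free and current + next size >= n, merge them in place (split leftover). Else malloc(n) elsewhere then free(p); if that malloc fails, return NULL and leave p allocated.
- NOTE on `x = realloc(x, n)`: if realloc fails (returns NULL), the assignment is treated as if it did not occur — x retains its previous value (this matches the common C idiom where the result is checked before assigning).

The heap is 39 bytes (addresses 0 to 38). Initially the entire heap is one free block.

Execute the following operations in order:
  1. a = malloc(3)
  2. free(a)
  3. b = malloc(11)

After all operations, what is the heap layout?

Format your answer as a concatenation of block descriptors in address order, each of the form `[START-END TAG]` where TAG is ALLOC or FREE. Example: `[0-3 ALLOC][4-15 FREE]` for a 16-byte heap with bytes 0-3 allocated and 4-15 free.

Op 1: a = malloc(3) -> a = 0; heap: [0-2 ALLOC][3-38 FREE]
Op 2: free(a) -> (freed a); heap: [0-38 FREE]
Op 3: b = malloc(11) -> b = 0; heap: [0-10 ALLOC][11-38 FREE]

Answer: [0-10 ALLOC][11-38 FREE]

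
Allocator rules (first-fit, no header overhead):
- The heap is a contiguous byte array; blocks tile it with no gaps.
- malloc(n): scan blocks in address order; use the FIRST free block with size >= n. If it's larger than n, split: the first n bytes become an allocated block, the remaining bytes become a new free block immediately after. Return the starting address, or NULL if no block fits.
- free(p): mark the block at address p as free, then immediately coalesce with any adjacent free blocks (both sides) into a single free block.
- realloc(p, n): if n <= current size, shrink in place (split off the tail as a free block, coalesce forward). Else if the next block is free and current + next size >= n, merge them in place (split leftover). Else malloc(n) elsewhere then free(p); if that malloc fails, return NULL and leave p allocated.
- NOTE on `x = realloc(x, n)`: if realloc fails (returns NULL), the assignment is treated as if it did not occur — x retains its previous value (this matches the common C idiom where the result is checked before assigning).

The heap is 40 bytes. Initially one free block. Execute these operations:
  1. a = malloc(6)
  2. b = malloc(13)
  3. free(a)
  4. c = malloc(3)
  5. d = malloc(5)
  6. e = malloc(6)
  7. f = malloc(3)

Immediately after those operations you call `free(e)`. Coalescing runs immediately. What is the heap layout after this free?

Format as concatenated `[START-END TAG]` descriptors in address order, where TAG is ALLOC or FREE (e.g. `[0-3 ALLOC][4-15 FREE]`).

Answer: [0-2 ALLOC][3-5 ALLOC][6-18 ALLOC][19-23 ALLOC][24-39 FREE]

Derivation:
Op 1: a = malloc(6) -> a = 0; heap: [0-5 ALLOC][6-39 FREE]
Op 2: b = malloc(13) -> b = 6; heap: [0-5 ALLOC][6-18 ALLOC][19-39 FREE]
Op 3: free(a) -> (freed a); heap: [0-5 FREE][6-18 ALLOC][19-39 FREE]
Op 4: c = malloc(3) -> c = 0; heap: [0-2 ALLOC][3-5 FREE][6-18 ALLOC][19-39 FREE]
Op 5: d = malloc(5) -> d = 19; heap: [0-2 ALLOC][3-5 FREE][6-18 ALLOC][19-23 ALLOC][24-39 FREE]
Op 6: e = malloc(6) -> e = 24; heap: [0-2 ALLOC][3-5 FREE][6-18 ALLOC][19-23 ALLOC][24-29 ALLOC][30-39 FREE]
Op 7: f = malloc(3) -> f = 3; heap: [0-2 ALLOC][3-5 ALLOC][6-18 ALLOC][19-23 ALLOC][24-29 ALLOC][30-39 FREE]
free(e): e = 24 -> block [24-29 ALLOC]; mark free, coalesce with adjacent free neighbors -> [0-2 ALLOC][3-5 ALLOC][6-18 ALLOC][19-23 ALLOC][24-39 FREE]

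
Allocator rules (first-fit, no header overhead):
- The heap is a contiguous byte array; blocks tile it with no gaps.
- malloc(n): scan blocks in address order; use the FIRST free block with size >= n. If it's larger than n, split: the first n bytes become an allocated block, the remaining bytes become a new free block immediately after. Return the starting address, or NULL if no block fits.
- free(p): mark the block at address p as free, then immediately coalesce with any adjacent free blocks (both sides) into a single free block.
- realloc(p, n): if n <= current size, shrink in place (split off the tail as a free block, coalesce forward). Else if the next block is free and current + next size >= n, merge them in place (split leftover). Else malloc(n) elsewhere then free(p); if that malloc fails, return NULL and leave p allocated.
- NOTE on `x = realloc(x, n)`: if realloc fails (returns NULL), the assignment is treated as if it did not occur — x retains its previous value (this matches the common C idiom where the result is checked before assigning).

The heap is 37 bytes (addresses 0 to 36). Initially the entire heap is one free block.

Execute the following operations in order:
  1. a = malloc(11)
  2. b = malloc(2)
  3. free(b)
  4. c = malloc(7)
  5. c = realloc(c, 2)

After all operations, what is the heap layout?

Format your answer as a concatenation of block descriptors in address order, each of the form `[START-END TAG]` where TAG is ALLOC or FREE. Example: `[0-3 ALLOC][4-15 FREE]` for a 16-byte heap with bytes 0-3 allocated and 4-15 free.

Op 1: a = malloc(11) -> a = 0; heap: [0-10 ALLOC][11-36 FREE]
Op 2: b = malloc(2) -> b = 11; heap: [0-10 ALLOC][11-12 ALLOC][13-36 FREE]
Op 3: free(b) -> (freed b); heap: [0-10 ALLOC][11-36 FREE]
Op 4: c = malloc(7) -> c = 11; heap: [0-10 ALLOC][11-17 ALLOC][18-36 FREE]
Op 5: c = realloc(c, 2) -> c = 11; heap: [0-10 ALLOC][11-12 ALLOC][13-36 FREE]

Answer: [0-10 ALLOC][11-12 ALLOC][13-36 FREE]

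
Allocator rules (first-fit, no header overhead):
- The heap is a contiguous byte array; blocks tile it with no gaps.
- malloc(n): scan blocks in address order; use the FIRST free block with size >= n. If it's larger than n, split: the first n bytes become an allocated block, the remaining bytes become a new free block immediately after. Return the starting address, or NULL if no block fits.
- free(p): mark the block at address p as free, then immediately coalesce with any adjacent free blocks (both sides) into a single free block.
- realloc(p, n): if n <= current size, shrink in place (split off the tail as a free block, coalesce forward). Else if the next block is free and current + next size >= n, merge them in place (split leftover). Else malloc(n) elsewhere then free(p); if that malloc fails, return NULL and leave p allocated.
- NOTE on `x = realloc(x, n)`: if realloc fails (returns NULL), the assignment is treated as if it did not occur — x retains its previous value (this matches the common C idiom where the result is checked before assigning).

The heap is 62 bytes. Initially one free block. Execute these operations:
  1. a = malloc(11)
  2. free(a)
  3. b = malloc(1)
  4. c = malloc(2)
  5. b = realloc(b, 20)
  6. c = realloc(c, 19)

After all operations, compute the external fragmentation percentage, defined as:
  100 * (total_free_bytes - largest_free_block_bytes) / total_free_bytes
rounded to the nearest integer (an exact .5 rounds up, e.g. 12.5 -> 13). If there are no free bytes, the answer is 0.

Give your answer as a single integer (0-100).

Answer: 13

Derivation:
Op 1: a = malloc(11) -> a = 0; heap: [0-10 ALLOC][11-61 FREE]
Op 2: free(a) -> (freed a); heap: [0-61 FREE]
Op 3: b = malloc(1) -> b = 0; heap: [0-0 ALLOC][1-61 FREE]
Op 4: c = malloc(2) -> c = 1; heap: [0-0 ALLOC][1-2 ALLOC][3-61 FREE]
Op 5: b = realloc(b, 20) -> b = 3; heap: [0-0 FREE][1-2 ALLOC][3-22 ALLOC][23-61 FREE]
Op 6: c = realloc(c, 19) -> c = 23; heap: [0-2 FREE][3-22 ALLOC][23-41 ALLOC][42-61 FREE]
Free blocks: [3 20] total_free=23 largest=20 -> 100*(23-20)/23 = 300/23 ≈ 13.043 -> rounds to 13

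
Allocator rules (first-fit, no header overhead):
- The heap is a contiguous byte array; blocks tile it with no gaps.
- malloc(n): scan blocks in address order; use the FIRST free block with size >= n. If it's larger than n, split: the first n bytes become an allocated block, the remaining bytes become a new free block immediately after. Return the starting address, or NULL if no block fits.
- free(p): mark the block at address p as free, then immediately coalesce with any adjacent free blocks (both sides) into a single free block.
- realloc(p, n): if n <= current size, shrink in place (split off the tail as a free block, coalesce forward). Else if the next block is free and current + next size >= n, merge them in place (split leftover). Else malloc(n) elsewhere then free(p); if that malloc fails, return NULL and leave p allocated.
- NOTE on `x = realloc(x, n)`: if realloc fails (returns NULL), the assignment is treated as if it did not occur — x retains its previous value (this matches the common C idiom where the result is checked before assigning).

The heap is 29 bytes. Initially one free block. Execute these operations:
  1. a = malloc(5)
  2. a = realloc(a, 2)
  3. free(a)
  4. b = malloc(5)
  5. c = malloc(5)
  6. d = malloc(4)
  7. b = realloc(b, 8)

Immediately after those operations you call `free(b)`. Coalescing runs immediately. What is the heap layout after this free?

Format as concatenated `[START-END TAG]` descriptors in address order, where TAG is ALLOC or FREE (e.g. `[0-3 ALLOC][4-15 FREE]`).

Op 1: a = malloc(5) -> a = 0; heap: [0-4 ALLOC][5-28 FREE]
Op 2: a = realloc(a, 2) -> a = 0; heap: [0-1 ALLOC][2-28 FREE]
Op 3: free(a) -> (freed a); heap: [0-28 FREE]
Op 4: b = malloc(5) -> b = 0; heap: [0-4 ALLOC][5-28 FREE]
Op 5: c = malloc(5) -> c = 5; heap: [0-4 ALLOC][5-9 ALLOC][10-28 FREE]
Op 6: d = malloc(4) -> d = 10; heap: [0-4 ALLOC][5-9 ALLOC][10-13 ALLOC][14-28 FREE]
Op 7: b = realloc(b, 8) -> b = 14; heap: [0-4 FREE][5-9 ALLOC][10-13 ALLOC][14-21 ALLOC][22-28 FREE]
free(b): b = 14 -> block [14-21 ALLOC]; mark free, coalesce with adjacent free neighbors -> [0-4 FREE][5-9 ALLOC][10-13 ALLOC][14-28 FREE]

Answer: [0-4 FREE][5-9 ALLOC][10-13 ALLOC][14-28 FREE]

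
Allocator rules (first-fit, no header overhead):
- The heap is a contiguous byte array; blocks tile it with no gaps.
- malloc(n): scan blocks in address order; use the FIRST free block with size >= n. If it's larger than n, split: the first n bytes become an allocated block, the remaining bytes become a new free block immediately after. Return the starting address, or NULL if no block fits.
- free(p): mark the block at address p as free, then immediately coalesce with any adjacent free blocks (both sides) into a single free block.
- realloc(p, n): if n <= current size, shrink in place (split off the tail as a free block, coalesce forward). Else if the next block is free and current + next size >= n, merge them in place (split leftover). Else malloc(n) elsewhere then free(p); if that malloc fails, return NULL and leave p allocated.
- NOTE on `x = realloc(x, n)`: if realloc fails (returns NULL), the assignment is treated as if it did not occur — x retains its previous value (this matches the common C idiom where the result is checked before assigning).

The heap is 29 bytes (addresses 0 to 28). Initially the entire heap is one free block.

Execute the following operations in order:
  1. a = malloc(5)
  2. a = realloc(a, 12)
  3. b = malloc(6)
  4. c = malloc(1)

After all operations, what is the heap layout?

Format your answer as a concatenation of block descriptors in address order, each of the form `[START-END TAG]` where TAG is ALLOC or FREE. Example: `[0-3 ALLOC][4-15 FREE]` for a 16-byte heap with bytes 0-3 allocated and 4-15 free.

Answer: [0-11 ALLOC][12-17 ALLOC][18-18 ALLOC][19-28 FREE]

Derivation:
Op 1: a = malloc(5) -> a = 0; heap: [0-4 ALLOC][5-28 FREE]
Op 2: a = realloc(a, 12) -> a = 0; heap: [0-11 ALLOC][12-28 FREE]
Op 3: b = malloc(6) -> b = 12; heap: [0-11 ALLOC][12-17 ALLOC][18-28 FREE]
Op 4: c = malloc(1) -> c = 18; heap: [0-11 ALLOC][12-17 ALLOC][18-18 ALLOC][19-28 FREE]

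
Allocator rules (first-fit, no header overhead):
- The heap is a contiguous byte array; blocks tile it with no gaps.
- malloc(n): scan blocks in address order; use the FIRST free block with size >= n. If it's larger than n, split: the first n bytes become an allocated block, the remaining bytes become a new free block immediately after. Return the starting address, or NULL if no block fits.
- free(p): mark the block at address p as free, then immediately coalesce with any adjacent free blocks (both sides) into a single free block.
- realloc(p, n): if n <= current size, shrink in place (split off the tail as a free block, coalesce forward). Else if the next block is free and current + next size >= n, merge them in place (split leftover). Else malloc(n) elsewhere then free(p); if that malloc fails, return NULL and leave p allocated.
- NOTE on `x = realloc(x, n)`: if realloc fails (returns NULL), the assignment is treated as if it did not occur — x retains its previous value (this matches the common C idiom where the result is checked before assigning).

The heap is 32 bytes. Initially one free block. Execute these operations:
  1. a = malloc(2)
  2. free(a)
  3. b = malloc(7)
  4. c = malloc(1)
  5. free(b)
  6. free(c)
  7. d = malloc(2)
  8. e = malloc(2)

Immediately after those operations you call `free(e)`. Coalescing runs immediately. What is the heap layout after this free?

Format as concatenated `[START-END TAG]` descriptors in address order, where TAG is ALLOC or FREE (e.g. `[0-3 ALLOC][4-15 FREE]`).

Answer: [0-1 ALLOC][2-31 FREE]

Derivation:
Op 1: a = malloc(2) -> a = 0; heap: [0-1 ALLOC][2-31 FREE]
Op 2: free(a) -> (freed a); heap: [0-31 FREE]
Op 3: b = malloc(7) -> b = 0; heap: [0-6 ALLOC][7-31 FREE]
Op 4: c = malloc(1) -> c = 7; heap: [0-6 ALLOC][7-7 ALLOC][8-31 FREE]
Op 5: free(b) -> (freed b); heap: [0-6 FREE][7-7 ALLOC][8-31 FREE]
Op 6: free(c) -> (freed c); heap: [0-31 FREE]
Op 7: d = malloc(2) -> d = 0; heap: [0-1 ALLOC][2-31 FREE]
Op 8: e = malloc(2) -> e = 2; heap: [0-1 ALLOC][2-3 ALLOC][4-31 FREE]
free(e): e = 2 -> block [2-3 ALLOC]; mark free, coalesce with adjacent free neighbors -> [0-1 ALLOC][2-31 FREE]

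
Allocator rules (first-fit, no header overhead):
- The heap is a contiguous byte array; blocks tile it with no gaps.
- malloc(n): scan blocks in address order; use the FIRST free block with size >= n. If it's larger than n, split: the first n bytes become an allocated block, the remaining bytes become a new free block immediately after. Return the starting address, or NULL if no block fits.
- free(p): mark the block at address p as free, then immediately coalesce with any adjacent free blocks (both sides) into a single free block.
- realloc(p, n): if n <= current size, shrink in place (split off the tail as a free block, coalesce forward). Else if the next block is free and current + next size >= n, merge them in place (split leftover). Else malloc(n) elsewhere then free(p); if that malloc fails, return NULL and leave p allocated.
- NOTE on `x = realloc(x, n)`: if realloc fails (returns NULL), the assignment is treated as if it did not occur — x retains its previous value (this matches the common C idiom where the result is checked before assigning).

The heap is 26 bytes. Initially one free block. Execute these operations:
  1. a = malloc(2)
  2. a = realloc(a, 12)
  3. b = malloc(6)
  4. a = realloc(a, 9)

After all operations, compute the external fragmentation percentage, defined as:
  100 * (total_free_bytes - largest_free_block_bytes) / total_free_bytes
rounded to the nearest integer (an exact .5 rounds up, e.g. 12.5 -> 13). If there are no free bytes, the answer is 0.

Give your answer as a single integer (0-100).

Answer: 27

Derivation:
Op 1: a = malloc(2) -> a = 0; heap: [0-1 ALLOC][2-25 FREE]
Op 2: a = realloc(a, 12) -> a = 0; heap: [0-11 ALLOC][12-25 FREE]
Op 3: b = malloc(6) -> b = 12; heap: [0-11 ALLOC][12-17 ALLOC][18-25 FREE]
Op 4: a = realloc(a, 9) -> a = 0; heap: [0-8 ALLOC][9-11 FREE][12-17 ALLOC][18-25 FREE]
Free blocks: [3 8] total_free=11 largest=8 -> 100*(11-8)/11 = 300/11 ≈ 27.273 -> rounds to 27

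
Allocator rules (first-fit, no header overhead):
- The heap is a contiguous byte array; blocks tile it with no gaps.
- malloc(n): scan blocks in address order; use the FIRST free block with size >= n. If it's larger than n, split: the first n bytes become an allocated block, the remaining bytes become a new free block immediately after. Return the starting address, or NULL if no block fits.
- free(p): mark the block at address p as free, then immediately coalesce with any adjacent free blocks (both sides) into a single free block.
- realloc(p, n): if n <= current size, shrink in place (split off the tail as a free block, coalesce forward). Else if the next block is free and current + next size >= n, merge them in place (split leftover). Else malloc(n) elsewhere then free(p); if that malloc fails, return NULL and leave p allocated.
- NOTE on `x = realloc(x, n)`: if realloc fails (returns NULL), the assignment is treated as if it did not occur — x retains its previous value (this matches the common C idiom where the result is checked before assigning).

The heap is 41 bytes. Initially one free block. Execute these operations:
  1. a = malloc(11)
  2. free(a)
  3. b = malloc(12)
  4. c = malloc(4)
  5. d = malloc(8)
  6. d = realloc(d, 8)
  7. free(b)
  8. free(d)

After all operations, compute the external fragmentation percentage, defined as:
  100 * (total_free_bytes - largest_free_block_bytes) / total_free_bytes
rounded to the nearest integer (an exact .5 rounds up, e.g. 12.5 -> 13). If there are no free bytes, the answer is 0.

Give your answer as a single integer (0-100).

Answer: 32

Derivation:
Op 1: a = malloc(11) -> a = 0; heap: [0-10 ALLOC][11-40 FREE]
Op 2: free(a) -> (freed a); heap: [0-40 FREE]
Op 3: b = malloc(12) -> b = 0; heap: [0-11 ALLOC][12-40 FREE]
Op 4: c = malloc(4) -> c = 12; heap: [0-11 ALLOC][12-15 ALLOC][16-40 FREE]
Op 5: d = malloc(8) -> d = 16; heap: [0-11 ALLOC][12-15 ALLOC][16-23 ALLOC][24-40 FREE]
Op 6: d = realloc(d, 8) -> d = 16; heap: [0-11 ALLOC][12-15 ALLOC][16-23 ALLOC][24-40 FREE]
Op 7: free(b) -> (freed b); heap: [0-11 FREE][12-15 ALLOC][16-23 ALLOC][24-40 FREE]
Op 8: free(d) -> (freed d); heap: [0-11 FREE][12-15 ALLOC][16-40 FREE]
Free blocks: [12 25] total_free=37 largest=25 -> 100*(37-25)/37 = 1200/37 ≈ 32.432 -> rounds to 32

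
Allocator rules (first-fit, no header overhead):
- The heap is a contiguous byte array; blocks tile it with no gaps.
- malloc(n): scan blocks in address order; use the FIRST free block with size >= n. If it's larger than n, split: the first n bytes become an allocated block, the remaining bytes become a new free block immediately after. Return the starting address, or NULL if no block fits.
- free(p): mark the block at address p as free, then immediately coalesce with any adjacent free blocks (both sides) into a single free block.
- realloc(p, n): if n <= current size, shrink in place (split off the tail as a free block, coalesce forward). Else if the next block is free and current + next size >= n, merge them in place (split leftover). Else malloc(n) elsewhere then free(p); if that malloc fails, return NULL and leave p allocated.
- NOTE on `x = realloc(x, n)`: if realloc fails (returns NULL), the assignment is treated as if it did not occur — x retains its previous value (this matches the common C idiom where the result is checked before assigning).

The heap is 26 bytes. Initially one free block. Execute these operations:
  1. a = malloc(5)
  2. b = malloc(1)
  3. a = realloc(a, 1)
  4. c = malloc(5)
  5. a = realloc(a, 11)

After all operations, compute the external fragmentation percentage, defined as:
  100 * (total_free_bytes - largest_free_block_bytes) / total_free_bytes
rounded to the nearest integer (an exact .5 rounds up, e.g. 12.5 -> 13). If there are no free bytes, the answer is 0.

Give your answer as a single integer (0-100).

Op 1: a = malloc(5) -> a = 0; heap: [0-4 ALLOC][5-25 FREE]
Op 2: b = malloc(1) -> b = 5; heap: [0-4 ALLOC][5-5 ALLOC][6-25 FREE]
Op 3: a = realloc(a, 1) -> a = 0; heap: [0-0 ALLOC][1-4 FREE][5-5 ALLOC][6-25 FREE]
Op 4: c = malloc(5) -> c = 6; heap: [0-0 ALLOC][1-4 FREE][5-5 ALLOC][6-10 ALLOC][11-25 FREE]
Op 5: a = realloc(a, 11) -> a = 11; heap: [0-4 FREE][5-5 ALLOC][6-10 ALLOC][11-21 ALLOC][22-25 FREE]
Free blocks: [5 4] total_free=9 largest=5 -> 100*(9-5)/9 = 400/9 ≈ 44.444 -> rounds to 44

Answer: 44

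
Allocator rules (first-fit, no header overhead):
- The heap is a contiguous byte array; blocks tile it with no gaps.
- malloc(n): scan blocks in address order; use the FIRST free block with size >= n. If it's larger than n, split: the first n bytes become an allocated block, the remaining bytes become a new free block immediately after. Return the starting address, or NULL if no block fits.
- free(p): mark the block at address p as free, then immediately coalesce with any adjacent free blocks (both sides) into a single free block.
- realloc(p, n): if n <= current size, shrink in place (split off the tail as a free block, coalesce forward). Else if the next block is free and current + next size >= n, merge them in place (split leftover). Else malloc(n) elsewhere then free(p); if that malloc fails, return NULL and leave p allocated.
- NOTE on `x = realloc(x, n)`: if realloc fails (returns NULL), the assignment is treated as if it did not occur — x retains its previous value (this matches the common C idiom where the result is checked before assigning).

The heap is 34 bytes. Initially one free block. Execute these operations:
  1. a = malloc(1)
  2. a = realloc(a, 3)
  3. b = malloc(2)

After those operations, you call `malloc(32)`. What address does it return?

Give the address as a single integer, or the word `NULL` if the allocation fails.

Op 1: a = malloc(1) -> a = 0; heap: [0-0 ALLOC][1-33 FREE]
Op 2: a = realloc(a, 3) -> a = 0; heap: [0-2 ALLOC][3-33 FREE]
Op 3: b = malloc(2) -> b = 3; heap: [0-2 ALLOC][3-4 ALLOC][5-33 FREE]
malloc(32): first-fit scan over [0-2 ALLOC][3-4 ALLOC][5-33 FREE] -> NULL

Answer: NULL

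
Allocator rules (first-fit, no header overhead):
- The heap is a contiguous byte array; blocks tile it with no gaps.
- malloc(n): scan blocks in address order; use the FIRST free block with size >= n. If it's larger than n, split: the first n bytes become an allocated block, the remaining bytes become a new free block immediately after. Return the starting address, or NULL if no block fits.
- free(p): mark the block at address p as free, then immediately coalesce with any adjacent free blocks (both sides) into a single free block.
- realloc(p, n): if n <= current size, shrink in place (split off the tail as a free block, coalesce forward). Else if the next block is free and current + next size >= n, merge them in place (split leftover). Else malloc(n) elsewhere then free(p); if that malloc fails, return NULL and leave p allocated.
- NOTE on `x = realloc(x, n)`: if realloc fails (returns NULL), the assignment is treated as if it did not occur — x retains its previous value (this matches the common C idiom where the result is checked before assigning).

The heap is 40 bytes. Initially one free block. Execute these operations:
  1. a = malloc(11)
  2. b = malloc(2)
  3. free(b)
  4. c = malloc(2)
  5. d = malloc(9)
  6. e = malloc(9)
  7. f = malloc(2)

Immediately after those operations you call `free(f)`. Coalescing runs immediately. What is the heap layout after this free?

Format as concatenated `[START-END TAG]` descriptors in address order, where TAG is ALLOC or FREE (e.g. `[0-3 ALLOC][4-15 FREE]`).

Op 1: a = malloc(11) -> a = 0; heap: [0-10 ALLOC][11-39 FREE]
Op 2: b = malloc(2) -> b = 11; heap: [0-10 ALLOC][11-12 ALLOC][13-39 FREE]
Op 3: free(b) -> (freed b); heap: [0-10 ALLOC][11-39 FREE]
Op 4: c = malloc(2) -> c = 11; heap: [0-10 ALLOC][11-12 ALLOC][13-39 FREE]
Op 5: d = malloc(9) -> d = 13; heap: [0-10 ALLOC][11-12 ALLOC][13-21 ALLOC][22-39 FREE]
Op 6: e = malloc(9) -> e = 22; heap: [0-10 ALLOC][11-12 ALLOC][13-21 ALLOC][22-30 ALLOC][31-39 FREE]
Op 7: f = malloc(2) -> f = 31; heap: [0-10 ALLOC][11-12 ALLOC][13-21 ALLOC][22-30 ALLOC][31-32 ALLOC][33-39 FREE]
free(f): f = 31 -> block [31-32 ALLOC]; mark free, coalesce with adjacent free neighbors -> [0-10 ALLOC][11-12 ALLOC][13-21 ALLOC][22-30 ALLOC][31-39 FREE]

Answer: [0-10 ALLOC][11-12 ALLOC][13-21 ALLOC][22-30 ALLOC][31-39 FREE]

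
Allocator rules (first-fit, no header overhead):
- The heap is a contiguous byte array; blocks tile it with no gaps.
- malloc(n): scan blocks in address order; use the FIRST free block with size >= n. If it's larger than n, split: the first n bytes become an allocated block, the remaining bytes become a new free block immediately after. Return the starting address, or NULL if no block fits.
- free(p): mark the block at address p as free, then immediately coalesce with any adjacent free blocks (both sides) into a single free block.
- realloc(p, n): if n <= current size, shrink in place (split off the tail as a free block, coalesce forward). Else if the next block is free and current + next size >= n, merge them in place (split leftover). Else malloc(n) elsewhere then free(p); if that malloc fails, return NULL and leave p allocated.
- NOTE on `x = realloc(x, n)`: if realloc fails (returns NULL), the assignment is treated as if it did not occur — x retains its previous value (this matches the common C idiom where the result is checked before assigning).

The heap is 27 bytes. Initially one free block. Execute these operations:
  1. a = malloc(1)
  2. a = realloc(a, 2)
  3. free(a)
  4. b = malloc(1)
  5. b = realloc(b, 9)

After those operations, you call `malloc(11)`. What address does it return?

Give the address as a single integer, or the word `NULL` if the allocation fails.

Answer: 9

Derivation:
Op 1: a = malloc(1) -> a = 0; heap: [0-0 ALLOC][1-26 FREE]
Op 2: a = realloc(a, 2) -> a = 0; heap: [0-1 ALLOC][2-26 FREE]
Op 3: free(a) -> (freed a); heap: [0-26 FREE]
Op 4: b = malloc(1) -> b = 0; heap: [0-0 ALLOC][1-26 FREE]
Op 5: b = realloc(b, 9) -> b = 0; heap: [0-8 ALLOC][9-26 FREE]
malloc(11): first-fit scan over [0-8 ALLOC][9-26 FREE] -> 9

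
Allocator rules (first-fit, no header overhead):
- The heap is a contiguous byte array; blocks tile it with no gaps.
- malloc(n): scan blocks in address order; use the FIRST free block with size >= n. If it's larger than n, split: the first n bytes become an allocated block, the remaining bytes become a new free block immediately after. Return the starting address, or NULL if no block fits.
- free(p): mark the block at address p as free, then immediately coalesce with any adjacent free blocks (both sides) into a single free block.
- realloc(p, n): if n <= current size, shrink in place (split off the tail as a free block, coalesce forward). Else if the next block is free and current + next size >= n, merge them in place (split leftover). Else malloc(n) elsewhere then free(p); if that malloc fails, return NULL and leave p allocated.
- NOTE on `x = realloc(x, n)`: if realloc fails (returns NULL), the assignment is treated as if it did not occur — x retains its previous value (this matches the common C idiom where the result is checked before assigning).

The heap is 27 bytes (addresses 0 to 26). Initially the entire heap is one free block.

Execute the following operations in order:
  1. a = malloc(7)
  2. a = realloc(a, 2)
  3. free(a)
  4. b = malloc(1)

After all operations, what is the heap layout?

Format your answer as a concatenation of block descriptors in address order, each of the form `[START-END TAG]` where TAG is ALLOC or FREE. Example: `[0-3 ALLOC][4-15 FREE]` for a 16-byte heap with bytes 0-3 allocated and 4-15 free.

Op 1: a = malloc(7) -> a = 0; heap: [0-6 ALLOC][7-26 FREE]
Op 2: a = realloc(a, 2) -> a = 0; heap: [0-1 ALLOC][2-26 FREE]
Op 3: free(a) -> (freed a); heap: [0-26 FREE]
Op 4: b = malloc(1) -> b = 0; heap: [0-0 ALLOC][1-26 FREE]

Answer: [0-0 ALLOC][1-26 FREE]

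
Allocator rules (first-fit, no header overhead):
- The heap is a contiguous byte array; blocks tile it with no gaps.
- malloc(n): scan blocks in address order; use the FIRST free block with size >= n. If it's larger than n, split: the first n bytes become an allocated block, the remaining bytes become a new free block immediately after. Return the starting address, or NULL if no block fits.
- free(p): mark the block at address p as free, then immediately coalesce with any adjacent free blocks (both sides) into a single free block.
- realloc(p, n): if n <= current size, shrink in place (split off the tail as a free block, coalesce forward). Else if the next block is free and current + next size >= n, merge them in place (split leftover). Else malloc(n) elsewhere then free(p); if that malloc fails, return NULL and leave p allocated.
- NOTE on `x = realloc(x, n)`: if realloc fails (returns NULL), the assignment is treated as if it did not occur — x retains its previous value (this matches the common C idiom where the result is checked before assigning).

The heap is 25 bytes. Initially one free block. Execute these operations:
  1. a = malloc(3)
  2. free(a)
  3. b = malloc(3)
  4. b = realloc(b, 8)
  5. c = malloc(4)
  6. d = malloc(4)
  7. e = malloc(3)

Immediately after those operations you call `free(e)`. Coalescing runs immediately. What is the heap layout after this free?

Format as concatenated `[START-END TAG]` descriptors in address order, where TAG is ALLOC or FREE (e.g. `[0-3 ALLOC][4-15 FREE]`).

Answer: [0-7 ALLOC][8-11 ALLOC][12-15 ALLOC][16-24 FREE]

Derivation:
Op 1: a = malloc(3) -> a = 0; heap: [0-2 ALLOC][3-24 FREE]
Op 2: free(a) -> (freed a); heap: [0-24 FREE]
Op 3: b = malloc(3) -> b = 0; heap: [0-2 ALLOC][3-24 FREE]
Op 4: b = realloc(b, 8) -> b = 0; heap: [0-7 ALLOC][8-24 FREE]
Op 5: c = malloc(4) -> c = 8; heap: [0-7 ALLOC][8-11 ALLOC][12-24 FREE]
Op 6: d = malloc(4) -> d = 12; heap: [0-7 ALLOC][8-11 ALLOC][12-15 ALLOC][16-24 FREE]
Op 7: e = malloc(3) -> e = 16; heap: [0-7 ALLOC][8-11 ALLOC][12-15 ALLOC][16-18 ALLOC][19-24 FREE]
free(e): e = 16 -> block [16-18 ALLOC]; mark free, coalesce with adjacent free neighbors -> [0-7 ALLOC][8-11 ALLOC][12-15 ALLOC][16-24 FREE]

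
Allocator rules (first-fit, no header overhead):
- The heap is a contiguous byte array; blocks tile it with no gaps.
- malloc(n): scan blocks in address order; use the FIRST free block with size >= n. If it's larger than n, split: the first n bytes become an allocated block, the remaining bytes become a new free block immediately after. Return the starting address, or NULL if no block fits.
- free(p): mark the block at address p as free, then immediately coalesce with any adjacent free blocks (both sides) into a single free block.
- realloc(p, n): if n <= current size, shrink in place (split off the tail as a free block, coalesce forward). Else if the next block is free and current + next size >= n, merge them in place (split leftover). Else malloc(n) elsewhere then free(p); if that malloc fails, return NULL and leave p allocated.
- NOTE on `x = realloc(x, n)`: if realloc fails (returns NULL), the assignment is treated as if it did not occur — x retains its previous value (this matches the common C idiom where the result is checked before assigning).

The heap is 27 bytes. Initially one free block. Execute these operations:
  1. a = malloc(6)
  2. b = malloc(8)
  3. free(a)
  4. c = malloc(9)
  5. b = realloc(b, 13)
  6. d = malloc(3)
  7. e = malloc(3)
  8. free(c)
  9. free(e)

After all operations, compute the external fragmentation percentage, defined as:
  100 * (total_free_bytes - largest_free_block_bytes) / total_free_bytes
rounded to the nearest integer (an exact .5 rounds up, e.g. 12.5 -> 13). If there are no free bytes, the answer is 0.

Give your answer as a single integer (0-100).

Op 1: a = malloc(6) -> a = 0; heap: [0-5 ALLOC][6-26 FREE]
Op 2: b = malloc(8) -> b = 6; heap: [0-5 ALLOC][6-13 ALLOC][14-26 FREE]
Op 3: free(a) -> (freed a); heap: [0-5 FREE][6-13 ALLOC][14-26 FREE]
Op 4: c = malloc(9) -> c = 14; heap: [0-5 FREE][6-13 ALLOC][14-22 ALLOC][23-26 FREE]
Op 5: b = realloc(b, 13) -> NULL (b unchanged); heap: [0-5 FREE][6-13 ALLOC][14-22 ALLOC][23-26 FREE]
Op 6: d = malloc(3) -> d = 0; heap: [0-2 ALLOC][3-5 FREE][6-13 ALLOC][14-22 ALLOC][23-26 FREE]
Op 7: e = malloc(3) -> e = 3; heap: [0-2 ALLOC][3-5 ALLOC][6-13 ALLOC][14-22 ALLOC][23-26 FREE]
Op 8: free(c) -> (freed c); heap: [0-2 ALLOC][3-5 ALLOC][6-13 ALLOC][14-26 FREE]
Op 9: free(e) -> (freed e); heap: [0-2 ALLOC][3-5 FREE][6-13 ALLOC][14-26 FREE]
Free blocks: [3 13] total_free=16 largest=13 -> 100*(16-13)/16 = 300/16 = 18.75 -> rounds to 19

Answer: 19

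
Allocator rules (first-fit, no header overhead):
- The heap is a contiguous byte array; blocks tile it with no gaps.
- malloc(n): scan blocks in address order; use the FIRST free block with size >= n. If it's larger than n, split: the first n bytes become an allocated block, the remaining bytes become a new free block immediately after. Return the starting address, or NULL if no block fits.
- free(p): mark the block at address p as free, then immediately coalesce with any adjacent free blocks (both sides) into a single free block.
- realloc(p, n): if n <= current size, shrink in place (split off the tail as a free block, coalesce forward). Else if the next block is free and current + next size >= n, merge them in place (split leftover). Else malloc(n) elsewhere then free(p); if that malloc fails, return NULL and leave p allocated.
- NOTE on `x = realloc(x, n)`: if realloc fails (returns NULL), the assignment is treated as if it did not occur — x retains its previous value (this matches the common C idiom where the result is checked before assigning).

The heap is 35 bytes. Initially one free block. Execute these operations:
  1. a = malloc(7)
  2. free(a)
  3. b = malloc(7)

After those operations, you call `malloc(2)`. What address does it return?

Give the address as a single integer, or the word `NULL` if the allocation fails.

Op 1: a = malloc(7) -> a = 0; heap: [0-6 ALLOC][7-34 FREE]
Op 2: free(a) -> (freed a); heap: [0-34 FREE]
Op 3: b = malloc(7) -> b = 0; heap: [0-6 ALLOC][7-34 FREE]
malloc(2): first-fit scan over [0-6 ALLOC][7-34 FREE] -> 7

Answer: 7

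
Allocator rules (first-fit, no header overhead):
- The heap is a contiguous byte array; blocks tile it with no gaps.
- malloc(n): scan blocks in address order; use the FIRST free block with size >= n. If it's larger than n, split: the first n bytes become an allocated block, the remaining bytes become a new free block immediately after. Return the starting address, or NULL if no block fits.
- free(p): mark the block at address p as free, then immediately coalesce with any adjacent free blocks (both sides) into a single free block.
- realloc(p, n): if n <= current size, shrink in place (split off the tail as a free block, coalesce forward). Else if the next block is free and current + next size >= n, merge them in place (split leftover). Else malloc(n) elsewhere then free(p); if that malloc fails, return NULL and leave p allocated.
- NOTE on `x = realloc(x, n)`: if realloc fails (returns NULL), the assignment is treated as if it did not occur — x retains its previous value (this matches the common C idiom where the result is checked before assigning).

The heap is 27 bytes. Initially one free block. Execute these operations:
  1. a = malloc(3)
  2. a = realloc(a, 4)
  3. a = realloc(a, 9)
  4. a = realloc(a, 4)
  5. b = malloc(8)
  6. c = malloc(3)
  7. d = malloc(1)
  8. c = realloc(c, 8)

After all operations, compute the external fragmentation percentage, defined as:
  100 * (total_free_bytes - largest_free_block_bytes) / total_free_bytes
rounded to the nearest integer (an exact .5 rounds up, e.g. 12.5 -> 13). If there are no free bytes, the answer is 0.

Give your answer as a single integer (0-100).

Op 1: a = malloc(3) -> a = 0; heap: [0-2 ALLOC][3-26 FREE]
Op 2: a = realloc(a, 4) -> a = 0; heap: [0-3 ALLOC][4-26 FREE]
Op 3: a = realloc(a, 9) -> a = 0; heap: [0-8 ALLOC][9-26 FREE]
Op 4: a = realloc(a, 4) -> a = 0; heap: [0-3 ALLOC][4-26 FREE]
Op 5: b = malloc(8) -> b = 4; heap: [0-3 ALLOC][4-11 ALLOC][12-26 FREE]
Op 6: c = malloc(3) -> c = 12; heap: [0-3 ALLOC][4-11 ALLOC][12-14 ALLOC][15-26 FREE]
Op 7: d = malloc(1) -> d = 15; heap: [0-3 ALLOC][4-11 ALLOC][12-14 ALLOC][15-15 ALLOC][16-26 FREE]
Op 8: c = realloc(c, 8) -> c = 16; heap: [0-3 ALLOC][4-11 ALLOC][12-14 FREE][15-15 ALLOC][16-23 ALLOC][24-26 FREE]
Free blocks: [3 3] total_free=6 largest=3 -> 100*(6-3)/6 = 300/6 = 50

Answer: 50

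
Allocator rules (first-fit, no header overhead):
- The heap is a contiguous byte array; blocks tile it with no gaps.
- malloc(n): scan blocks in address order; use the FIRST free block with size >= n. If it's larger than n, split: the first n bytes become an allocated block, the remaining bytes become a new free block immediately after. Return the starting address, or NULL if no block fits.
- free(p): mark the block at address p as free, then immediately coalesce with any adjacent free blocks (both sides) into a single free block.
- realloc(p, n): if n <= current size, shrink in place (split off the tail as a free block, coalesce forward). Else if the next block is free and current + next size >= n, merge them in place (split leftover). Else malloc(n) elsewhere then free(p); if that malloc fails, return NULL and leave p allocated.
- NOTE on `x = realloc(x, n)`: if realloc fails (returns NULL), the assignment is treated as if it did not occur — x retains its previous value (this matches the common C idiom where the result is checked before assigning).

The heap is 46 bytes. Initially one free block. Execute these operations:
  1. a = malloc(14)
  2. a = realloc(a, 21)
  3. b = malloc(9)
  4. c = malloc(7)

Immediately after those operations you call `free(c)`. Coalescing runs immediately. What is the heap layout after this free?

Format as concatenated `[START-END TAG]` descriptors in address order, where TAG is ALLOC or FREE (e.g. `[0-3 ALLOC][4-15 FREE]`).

Op 1: a = malloc(14) -> a = 0; heap: [0-13 ALLOC][14-45 FREE]
Op 2: a = realloc(a, 21) -> a = 0; heap: [0-20 ALLOC][21-45 FREE]
Op 3: b = malloc(9) -> b = 21; heap: [0-20 ALLOC][21-29 ALLOC][30-45 FREE]
Op 4: c = malloc(7) -> c = 30; heap: [0-20 ALLOC][21-29 ALLOC][30-36 ALLOC][37-45 FREE]
free(c): c = 30 -> block [30-36 ALLOC]; mark free, coalesce with adjacent free neighbors -> [0-20 ALLOC][21-29 ALLOC][30-45 FREE]

Answer: [0-20 ALLOC][21-29 ALLOC][30-45 FREE]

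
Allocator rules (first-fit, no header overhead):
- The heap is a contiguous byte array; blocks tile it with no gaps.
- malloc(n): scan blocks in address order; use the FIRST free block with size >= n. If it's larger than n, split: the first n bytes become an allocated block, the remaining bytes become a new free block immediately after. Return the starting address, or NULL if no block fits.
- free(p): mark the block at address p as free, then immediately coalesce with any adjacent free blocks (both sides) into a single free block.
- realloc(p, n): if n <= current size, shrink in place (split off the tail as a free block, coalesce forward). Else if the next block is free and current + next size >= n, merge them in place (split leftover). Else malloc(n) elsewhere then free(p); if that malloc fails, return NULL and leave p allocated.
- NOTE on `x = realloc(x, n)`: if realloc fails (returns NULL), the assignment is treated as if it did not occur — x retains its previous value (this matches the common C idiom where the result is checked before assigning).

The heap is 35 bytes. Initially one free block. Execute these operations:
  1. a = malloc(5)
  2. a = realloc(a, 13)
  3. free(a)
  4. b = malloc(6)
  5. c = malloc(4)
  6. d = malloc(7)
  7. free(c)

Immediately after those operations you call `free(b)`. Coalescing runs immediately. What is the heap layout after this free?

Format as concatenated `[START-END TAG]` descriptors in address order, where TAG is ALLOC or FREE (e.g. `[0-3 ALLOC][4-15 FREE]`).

Answer: [0-9 FREE][10-16 ALLOC][17-34 FREE]

Derivation:
Op 1: a = malloc(5) -> a = 0; heap: [0-4 ALLOC][5-34 FREE]
Op 2: a = realloc(a, 13) -> a = 0; heap: [0-12 ALLOC][13-34 FREE]
Op 3: free(a) -> (freed a); heap: [0-34 FREE]
Op 4: b = malloc(6) -> b = 0; heap: [0-5 ALLOC][6-34 FREE]
Op 5: c = malloc(4) -> c = 6; heap: [0-5 ALLOC][6-9 ALLOC][10-34 FREE]
Op 6: d = malloc(7) -> d = 10; heap: [0-5 ALLOC][6-9 ALLOC][10-16 ALLOC][17-34 FREE]
Op 7: free(c) -> (freed c); heap: [0-5 ALLOC][6-9 FREE][10-16 ALLOC][17-34 FREE]
free(b): b = 0 -> block [0-5 ALLOC]; mark free, coalesce with adjacent free neighbors -> [0-9 FREE][10-16 ALLOC][17-34 FREE]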